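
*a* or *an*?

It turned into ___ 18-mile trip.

an

The indefinite article is chosen by the initial *sound* of the following word, not its spelling.
The number *18* is spoken "eighteen", beginning with /ˌeɪˈtiːn/ — a vowel sound.
So the article is *an*: It turned into an 18-mile trip.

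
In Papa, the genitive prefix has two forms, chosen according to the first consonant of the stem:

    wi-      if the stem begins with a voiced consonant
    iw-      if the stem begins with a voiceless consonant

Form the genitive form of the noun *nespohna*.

Since the first consonant of *nespohna* is /n/ (voiced), it takes wi-, giving *winespohna*.

winespohna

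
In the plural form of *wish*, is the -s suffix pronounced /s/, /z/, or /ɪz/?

/ɪz/

The stem *wish* ends in a sibilant (/s, z, ʃ, ʒ, tʃ, dʒ/).
The plural suffix surfaces as /ɪz/ after sibilants, /s/ after other voiceless consonants, and /z/ after other voiced sounds.
So the plural -s on *wish* is pronounced /ɪz/.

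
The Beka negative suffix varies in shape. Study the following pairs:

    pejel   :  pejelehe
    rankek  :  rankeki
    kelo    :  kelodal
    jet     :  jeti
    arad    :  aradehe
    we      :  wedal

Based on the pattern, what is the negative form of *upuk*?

The alternation tracks the final sound of the stem — -i when the stem ends in a voiceless consonant (*rankek*, *jet*); -ehe when the stem ends in a voiced consonant (*pejel*, *arad*); -dal when the stem ends in a vowel (*kelo*, *we*).
Since the final sound of *upuk* is /k/ (a voiceless consonant), it takes -i, giving *upuki*.

upuki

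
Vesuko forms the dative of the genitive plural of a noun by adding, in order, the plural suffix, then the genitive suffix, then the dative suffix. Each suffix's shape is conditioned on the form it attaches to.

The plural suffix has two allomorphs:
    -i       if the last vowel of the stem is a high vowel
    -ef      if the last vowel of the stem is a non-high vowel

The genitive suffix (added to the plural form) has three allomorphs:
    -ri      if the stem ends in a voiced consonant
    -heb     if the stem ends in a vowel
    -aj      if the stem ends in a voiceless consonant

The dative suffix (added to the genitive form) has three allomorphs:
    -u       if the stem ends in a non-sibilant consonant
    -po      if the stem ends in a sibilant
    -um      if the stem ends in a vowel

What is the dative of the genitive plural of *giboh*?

gibohefaju

*giboh*: last vowel = /o/, a non-high vowel → -ef → *gibohef*.
Since the final sound of the plural form *gibohef* is /f/ (a voiceless consonant), it takes -aj, giving *gibohefaj*.
The genitive form *gibohefaj*: final sound = /j/, a non-sibilant consonant → -u → *gibohefaju*.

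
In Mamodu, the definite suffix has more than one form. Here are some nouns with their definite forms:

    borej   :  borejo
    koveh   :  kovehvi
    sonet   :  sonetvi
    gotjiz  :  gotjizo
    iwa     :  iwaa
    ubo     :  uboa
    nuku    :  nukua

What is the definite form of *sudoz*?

sudozo

Looking at the final sound of each stem: -vi when the stem ends in a voiceless consonant (*koveh*, *sonet*); -o when the stem ends in a voiced consonant (*borej*, *gotjiz*); -a when the stem ends in a vowel (*iwa*, *ubo*, *nuku*).
*sudoz*: final sound = /z/, a voiced consonant → -o → *sudozo*.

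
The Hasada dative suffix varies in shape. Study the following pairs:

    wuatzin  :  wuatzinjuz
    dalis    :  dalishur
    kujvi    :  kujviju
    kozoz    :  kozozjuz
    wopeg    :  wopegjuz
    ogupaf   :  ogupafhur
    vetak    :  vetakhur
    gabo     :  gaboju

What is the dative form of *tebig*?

tebigjuz

Looking at the final sound of each stem: -hur when the stem ends in a voiceless consonant (*dalis*, *ogupaf*, *vetak*); -juz when the stem ends in a voiced consonant (*wuatzin*, *kozoz*, *wopeg*); -ju when the stem ends in a vowel (*kujvi*, *gabo*).
*tebig* — final sound /g/ (a voiced consonant) → -juz → *tebigjuz*.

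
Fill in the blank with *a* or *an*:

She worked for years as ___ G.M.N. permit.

The indefinite article is chosen by the initial *sound* of the following word, not its spelling.
The initialism *G.M.N.* is read letter by letter; the first letter, G, is pronounced /dʒiː/, which begins with a consonant sound.
So the article is *a*: She worked for years as a G.M.N. permit.

a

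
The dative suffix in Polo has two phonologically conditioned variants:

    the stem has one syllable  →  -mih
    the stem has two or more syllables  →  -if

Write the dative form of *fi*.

With one syllable, *fi* takes -mih → *fimih*.

fimih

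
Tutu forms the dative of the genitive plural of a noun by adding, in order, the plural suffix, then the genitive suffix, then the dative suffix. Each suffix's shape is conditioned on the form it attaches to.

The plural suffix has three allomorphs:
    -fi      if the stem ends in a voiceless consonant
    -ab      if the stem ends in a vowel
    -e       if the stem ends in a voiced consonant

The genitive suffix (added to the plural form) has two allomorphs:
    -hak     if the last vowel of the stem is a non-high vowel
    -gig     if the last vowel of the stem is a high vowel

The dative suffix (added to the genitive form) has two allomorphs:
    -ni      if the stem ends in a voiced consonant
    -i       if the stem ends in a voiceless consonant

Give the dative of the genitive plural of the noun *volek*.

volekfigigni

The final sound of *volek* is /k/, which is a voiceless consonant, so the plural suffix is -fi, giving *volekfi*.
Since the last vowel of the plural form *volekfi* is /i/ (a high vowel), it takes -gig, giving *volekfigig*.
Since the final consonant of the genitive form *volekfigig* is /g/ (voiced), it takes -ni, giving *volekfigigni*.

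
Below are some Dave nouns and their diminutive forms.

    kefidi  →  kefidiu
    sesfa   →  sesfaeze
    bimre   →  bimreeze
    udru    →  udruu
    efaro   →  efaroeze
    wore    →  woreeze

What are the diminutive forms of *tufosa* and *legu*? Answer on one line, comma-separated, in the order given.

The pattern is height harmony: -u when the last vowel of the stem is a high vowel (*kefidi*, *udru*); -eze when the last vowel of the stem is a non-high vowel (*sesfa*, *bimre*, *efaro*, *wore*).
The last vowel of *tufosa* is /a/, which is a non-high vowel, so the suffix is -eze, giving *tufosaeze*.
Since the last vowel of *legu* is /u/ (a high vowel), it takes -u, giving *leguu*.

tufosaeze, leguu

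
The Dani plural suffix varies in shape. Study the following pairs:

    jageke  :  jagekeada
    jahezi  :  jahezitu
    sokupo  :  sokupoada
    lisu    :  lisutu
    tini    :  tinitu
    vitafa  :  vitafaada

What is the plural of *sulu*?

The pattern is height harmony: -tu when the last vowel of the stem is a high vowel (*jahezi*, *lisu*, *tini*); -ada when the last vowel of the stem is a non-high vowel (*jageke*, *sokupo*, *vitafa*).
*sulu*: last vowel = /u/, a high vowel → -tu → *sulutu*.

sulutu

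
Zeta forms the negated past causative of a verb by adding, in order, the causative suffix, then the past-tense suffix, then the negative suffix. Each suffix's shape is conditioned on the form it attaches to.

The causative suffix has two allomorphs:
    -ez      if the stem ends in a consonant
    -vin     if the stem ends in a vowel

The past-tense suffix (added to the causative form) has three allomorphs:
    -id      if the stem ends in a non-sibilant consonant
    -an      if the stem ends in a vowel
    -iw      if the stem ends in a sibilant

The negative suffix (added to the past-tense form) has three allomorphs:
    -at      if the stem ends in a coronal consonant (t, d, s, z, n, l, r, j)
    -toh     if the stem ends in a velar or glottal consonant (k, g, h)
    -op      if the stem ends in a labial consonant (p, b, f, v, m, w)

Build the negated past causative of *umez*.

*umez* — final sound /z/ (a consonant) → -ez → *umezez*.
The causative form *umezez*: final sound = /z/, a sibilant → -iw → *umezeziw*.
Since the final consonant of the past-tense form *umezeziw* is /w/ (labial), it takes -op, giving *umezeziwop*.

umezeziwop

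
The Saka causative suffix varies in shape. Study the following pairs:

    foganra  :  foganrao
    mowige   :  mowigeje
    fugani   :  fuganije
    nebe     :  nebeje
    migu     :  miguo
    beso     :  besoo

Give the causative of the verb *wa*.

wao

The alternation tracks the last vowel of the stem — -je when the last vowel of the stem is a front vowel (*mowige*, *fugani*, *nebe*); -o when the last vowel of the stem is a back vowel (*foganra*, *migu*, *beso*).
The last vowel of *wa* is /a/, which is a back vowel, so the suffix is -o, giving *wao*.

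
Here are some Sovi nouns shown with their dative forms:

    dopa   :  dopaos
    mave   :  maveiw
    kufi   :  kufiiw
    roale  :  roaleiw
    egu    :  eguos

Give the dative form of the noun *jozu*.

The suffix is conditioned by the last vowel: -iw when the last vowel of the stem is a front vowel (*mave*, *kufi*, *roale*); -os when the last vowel of the stem is a back vowel (*dopa*, *egu*).
*jozu*: last vowel = /u/, a back vowel → -os → *jozuos*.

jozuos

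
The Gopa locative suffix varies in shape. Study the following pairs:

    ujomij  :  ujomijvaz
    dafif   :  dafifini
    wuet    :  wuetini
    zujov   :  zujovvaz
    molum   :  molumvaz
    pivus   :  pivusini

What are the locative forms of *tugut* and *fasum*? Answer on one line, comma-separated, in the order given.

tugutini, fasumvaz

Looking at the final consonant of each stem: -ini when the stem ends in a voiceless consonant (*dafif*, *wuet*, *pivus*); -vaz when the stem ends in a voiced consonant (*ujomij*, *zujov*, *molum*).
*tugut* — final consonant /t/ (voiceless) → -ini → *tugutini*.
Since the final consonant of *fasum* is /m/ (voiced), it takes -vaz, giving *fasumvaz*.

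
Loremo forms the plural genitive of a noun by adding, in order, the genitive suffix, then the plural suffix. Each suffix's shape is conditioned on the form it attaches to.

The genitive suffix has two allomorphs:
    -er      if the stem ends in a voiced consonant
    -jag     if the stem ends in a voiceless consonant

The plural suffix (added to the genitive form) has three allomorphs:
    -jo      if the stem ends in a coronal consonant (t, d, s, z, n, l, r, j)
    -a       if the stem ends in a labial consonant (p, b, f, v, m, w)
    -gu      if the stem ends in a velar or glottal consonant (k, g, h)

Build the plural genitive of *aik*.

*aik*: final consonant = /k/, voiceless → -jag → *aikjag*.
The final consonant of the genitive form *aikjag* is /g/, which is velar/glottal, so the plural suffix is -gu, giving *aikjaggu*.

aikjaggu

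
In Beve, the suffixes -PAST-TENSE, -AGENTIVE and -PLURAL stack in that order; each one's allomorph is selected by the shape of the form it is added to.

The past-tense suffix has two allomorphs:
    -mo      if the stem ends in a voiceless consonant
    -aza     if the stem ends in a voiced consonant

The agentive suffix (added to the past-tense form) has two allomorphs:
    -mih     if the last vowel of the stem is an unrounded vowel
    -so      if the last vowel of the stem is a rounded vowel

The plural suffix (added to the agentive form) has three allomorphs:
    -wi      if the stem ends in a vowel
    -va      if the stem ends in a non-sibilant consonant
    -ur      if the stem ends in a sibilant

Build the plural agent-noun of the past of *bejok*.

bejokmosowi

*bejok* — final consonant /k/ (voiceless) → -mo → *bejokmo*.
The last vowel of the past-tense form *bejokmo* is /o/, which is a rounded vowel, so the agentive suffix is -so, giving *bejokmoso*.
Since the final sound of the agentive form *bejokmoso* is /o/ (a vowel), it takes -wi, giving *bejokmosowi*.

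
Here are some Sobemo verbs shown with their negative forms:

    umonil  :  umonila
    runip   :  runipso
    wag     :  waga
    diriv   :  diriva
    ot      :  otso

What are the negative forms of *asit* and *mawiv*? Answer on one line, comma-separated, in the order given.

The suffix is conditioned by the final consonant: -so when the stem ends in a voiceless consonant (*runip*, *ot*); -a when the stem ends in a voiced consonant (*umonil*, *wag*, *diriv*).
*asit* — final consonant /t/ (voiceless) → -so → *asitso*.
*mawiv* — final consonant /v/ (voiced) → -a → *mawiva*.

asitso, mawiva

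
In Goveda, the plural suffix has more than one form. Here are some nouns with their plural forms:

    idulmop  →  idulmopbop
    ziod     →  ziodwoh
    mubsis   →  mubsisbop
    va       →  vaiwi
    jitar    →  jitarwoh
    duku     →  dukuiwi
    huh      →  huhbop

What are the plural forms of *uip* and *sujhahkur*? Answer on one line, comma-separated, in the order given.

uipbop, sujhahkurwoh

The pattern is voicing of the final sound: -bop when the stem ends in a voiceless consonant (*idulmop*, *mubsis*, *huh*); -woh when the stem ends in a voiced consonant (*ziod*, *jitar*); -iwi when the stem ends in a vowel (*va*, *duku*).
*uip*: final sound = /p/, a voiceless consonant → -bop → *uipbop*.
*sujhahkur* — final sound /r/ (a voiced consonant) → -woh → *sujhahkurwoh*.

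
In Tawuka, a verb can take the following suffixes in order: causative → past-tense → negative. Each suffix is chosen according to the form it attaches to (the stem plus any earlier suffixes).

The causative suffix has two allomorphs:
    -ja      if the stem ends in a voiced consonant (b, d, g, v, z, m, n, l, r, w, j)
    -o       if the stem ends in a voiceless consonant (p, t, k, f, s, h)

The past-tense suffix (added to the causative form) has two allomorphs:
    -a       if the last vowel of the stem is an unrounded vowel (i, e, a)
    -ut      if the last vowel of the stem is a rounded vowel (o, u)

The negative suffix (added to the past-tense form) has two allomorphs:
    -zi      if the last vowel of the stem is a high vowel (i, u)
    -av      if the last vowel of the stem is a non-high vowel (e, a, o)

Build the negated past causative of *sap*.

sapoutzi

*sap* — final consonant /p/ (voiceless) → -o → *sapo*.
The causative form *sapo*: last vowel = /o/, a rounded vowel → -ut → *sapout*.
The past-tense form *sapout*: last vowel = /u/, a high vowel → -zi → *sapoutzi*.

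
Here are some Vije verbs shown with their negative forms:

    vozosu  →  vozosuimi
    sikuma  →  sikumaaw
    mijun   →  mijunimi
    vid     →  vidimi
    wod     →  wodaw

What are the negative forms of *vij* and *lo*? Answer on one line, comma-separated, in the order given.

vijimi, loaw

Looking at the last vowel of each stem: -imi when the last vowel of the stem is a high vowel (*vozosu*, *mijun*, *vid*); -aw when the last vowel of the stem is a non-high vowel (*sikuma*, *wod*).
Since the last vowel of *vij* is /i/ (a high vowel), it takes -imi, giving *vijimi*.
The last vowel of *lo* is /o/, which is a non-high vowel, so the suffix is -aw, giving *loaw*.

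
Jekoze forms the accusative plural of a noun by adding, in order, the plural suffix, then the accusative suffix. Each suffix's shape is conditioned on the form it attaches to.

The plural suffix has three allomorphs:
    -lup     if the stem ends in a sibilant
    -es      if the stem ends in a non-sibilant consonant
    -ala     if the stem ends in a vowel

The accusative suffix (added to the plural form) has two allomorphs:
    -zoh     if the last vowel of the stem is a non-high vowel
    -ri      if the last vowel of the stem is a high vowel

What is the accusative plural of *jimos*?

jimoslupri

*jimos*: final sound = /s/, a sibilant → -lup → *jimoslup*.
The last vowel of the plural form *jimoslup* is /u/, which is a high vowel, so the accusative suffix is -ri, giving *jimoslupri*.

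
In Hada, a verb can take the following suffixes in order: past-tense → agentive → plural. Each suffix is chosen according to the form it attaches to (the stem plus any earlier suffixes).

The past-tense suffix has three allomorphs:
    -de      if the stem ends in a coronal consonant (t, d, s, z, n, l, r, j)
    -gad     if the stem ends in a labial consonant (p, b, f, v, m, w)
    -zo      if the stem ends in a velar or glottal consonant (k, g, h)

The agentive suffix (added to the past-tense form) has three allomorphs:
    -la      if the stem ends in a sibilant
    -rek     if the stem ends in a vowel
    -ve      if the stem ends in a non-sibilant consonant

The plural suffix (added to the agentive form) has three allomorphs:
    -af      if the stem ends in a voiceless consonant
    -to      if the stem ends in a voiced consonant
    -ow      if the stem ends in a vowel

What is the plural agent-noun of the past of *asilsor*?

*asilsor*: final consonant = /r/, coronal → -de → *asilsorde*.
The final sound of the past-tense form *asilsorde* is /e/, which is a vowel, so the agentive suffix is -rek, giving *asilsorderek*.
The agentive form *asilsorderek* — final sound /k/ (a voiceless consonant) → -af → *asilsorderekaf*.

asilsorderekaf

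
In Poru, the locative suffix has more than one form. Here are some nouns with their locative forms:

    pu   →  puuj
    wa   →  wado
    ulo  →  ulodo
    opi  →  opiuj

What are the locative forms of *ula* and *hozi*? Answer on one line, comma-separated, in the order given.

Looking at the last vowel of each stem: -uj when the last vowel of the stem is a high vowel (*pu*, *opi*); -do when the last vowel of the stem is a non-high vowel (*wa*, *ulo*).
*ula*: last vowel = /a/, a non-high vowel → -do → *ulado*.
*hozi*: last vowel = /i/, a high vowel → -uj → *hoziuj*.

ulado, hoziuj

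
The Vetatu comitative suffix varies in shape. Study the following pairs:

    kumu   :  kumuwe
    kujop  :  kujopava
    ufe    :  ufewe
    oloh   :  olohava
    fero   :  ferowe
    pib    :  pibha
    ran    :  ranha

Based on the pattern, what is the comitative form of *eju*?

ejuwe

Looking at the final sound of each stem: -ava when the stem ends in a voiceless consonant (*kujop*, *oloh*); -ha when the stem ends in a voiced consonant (*pib*, *ran*); -we when the stem ends in a vowel (*kumu*, *ufe*, *fero*).
*eju*: final sound = /u/, a vowel → -we → *ejuwe*.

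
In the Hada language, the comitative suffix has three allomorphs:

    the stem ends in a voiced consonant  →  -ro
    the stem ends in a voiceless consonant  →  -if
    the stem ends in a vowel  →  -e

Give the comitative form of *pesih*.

pesihif

*pesih*: final sound = /h/, a voiceless consonant → -if → *pesihif*.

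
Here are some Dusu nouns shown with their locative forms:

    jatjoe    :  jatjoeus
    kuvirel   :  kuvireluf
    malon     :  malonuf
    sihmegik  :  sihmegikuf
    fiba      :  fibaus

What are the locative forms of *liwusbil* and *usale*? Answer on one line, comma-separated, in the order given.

liwusbiluf, usaleus

The pattern is consonant vs. vowel: -uf when the stem ends in a consonant (*kuvirel*, *malon*, *sihmegik*); -us when the stem ends in a vowel (*jatjoe*, *fiba*).
*liwusbil*: final sound = /l/, a consonant → -uf → *liwusbiluf*.
*usale* — final sound /e/ (a vowel) → -us → *usaleus*.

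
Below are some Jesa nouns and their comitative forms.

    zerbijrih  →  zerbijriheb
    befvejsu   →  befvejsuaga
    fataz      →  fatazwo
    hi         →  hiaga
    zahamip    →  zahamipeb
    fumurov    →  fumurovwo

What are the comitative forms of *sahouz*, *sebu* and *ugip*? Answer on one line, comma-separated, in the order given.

Looking at the final sound of each stem: -eb when the stem ends in a voiceless consonant (*zerbijrih*, *zahamip*); -wo when the stem ends in a voiced consonant (*fataz*, *fumurov*); -aga when the stem ends in a vowel (*befvejsu*, *hi*).
Since the final sound of *sahouz* is /z/ (a voiced consonant), it takes -wo, giving *sahouzwo*.
*sebu* — final sound /u/ (a vowel) → -aga → *sebuaga*.
Since the final sound of *ugip* is /p/ (a voiceless consonant), it takes -eb, giving *ugipeb*.

sahouzwo, sebuaga, ugipeb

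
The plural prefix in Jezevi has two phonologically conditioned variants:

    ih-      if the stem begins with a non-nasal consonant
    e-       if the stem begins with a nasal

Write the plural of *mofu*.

emofu

The first consonant of *mofu* is /m/, which is a nasal, so the prefix is e-, giving *emofu*.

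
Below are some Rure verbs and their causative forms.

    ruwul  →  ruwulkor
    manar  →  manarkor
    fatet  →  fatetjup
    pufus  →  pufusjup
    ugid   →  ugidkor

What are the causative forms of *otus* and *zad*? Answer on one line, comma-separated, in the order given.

otusjup, zadkor

The pattern is voicing of the final consonant: -jup when the stem ends in a voiceless consonant (*fatet*, *pufus*); -kor when the stem ends in a voiced consonant (*ruwul*, *manar*, *ugid*).
*otus* — final consonant /s/ (voiceless) → -jup → *otusjup*.
*zad*: final consonant = /d/, voiced → -kor → *zadkor*.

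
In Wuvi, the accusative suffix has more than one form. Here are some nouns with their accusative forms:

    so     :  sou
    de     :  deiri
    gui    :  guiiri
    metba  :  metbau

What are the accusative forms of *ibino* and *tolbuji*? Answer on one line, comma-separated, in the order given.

Looking at the last vowel of each stem: -iri when the last vowel of the stem is a front vowel (*de*, *gui*); -u when the last vowel of the stem is a back vowel (*so*, *metba*).
*ibino* — last vowel /o/ (a back vowel) → -u → *ibinou*.
*tolbuji*: last vowel = /i/, a front vowel → -iri → *tolbujiiri*.

ibinou, tolbujiiri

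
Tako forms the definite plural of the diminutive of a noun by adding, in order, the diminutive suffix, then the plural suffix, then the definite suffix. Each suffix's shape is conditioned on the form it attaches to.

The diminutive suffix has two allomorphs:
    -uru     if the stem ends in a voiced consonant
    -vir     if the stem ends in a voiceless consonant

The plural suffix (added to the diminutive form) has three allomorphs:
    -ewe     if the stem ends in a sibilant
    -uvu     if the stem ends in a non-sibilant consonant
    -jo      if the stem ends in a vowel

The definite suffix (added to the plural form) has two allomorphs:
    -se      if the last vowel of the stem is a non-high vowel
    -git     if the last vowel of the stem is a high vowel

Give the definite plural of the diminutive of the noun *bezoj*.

bezojurujose

Since the final consonant of *bezoj* is /j/ (voiced), it takes -uru, giving *bezojuru*.
The final sound of the diminutive form *bezojuru* is /u/, which is a vowel, so the plural suffix is -jo, giving *bezojurujo*.
The last vowel of the plural form *bezojurujo* is /o/, which is a non-high vowel, so the definite suffix is -se, giving *bezojurujose*.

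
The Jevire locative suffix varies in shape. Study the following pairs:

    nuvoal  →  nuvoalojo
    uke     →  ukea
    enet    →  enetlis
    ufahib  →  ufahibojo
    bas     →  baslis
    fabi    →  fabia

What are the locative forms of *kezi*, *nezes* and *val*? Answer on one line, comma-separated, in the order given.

The alternation tracks the final sound of the stem — -lis when the stem ends in a voiceless consonant (*enet*, *bas*); -ojo when the stem ends in a voiced consonant (*nuvoal*, *ufahib*); -a when the stem ends in a vowel (*uke*, *fabi*).
*kezi* — final sound /i/ (a vowel) → -a → *kezia*.
*nezes*: final sound = /s/, a voiceless consonant → -lis → *nezeslis*.
The final sound of *val* is /l/, which is a voiced consonant, so the suffix is -ojo, giving *valojo*.

kezia, nezeslis, valojo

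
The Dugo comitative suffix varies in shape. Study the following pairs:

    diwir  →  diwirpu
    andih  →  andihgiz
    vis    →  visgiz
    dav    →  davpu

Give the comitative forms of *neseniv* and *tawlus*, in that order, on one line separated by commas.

Looking at the final consonant of each stem: -giz when the stem ends in a voiceless consonant (*andih*, *vis*); -pu when the stem ends in a voiced consonant (*diwir*, *dav*).
*neseniv* — final consonant /v/ (voiced) → -pu → *nesenivpu*.
*tawlus*: final consonant = /s/, voiceless → -giz → *tawlusgiz*.

nesenivpu, tawlusgiz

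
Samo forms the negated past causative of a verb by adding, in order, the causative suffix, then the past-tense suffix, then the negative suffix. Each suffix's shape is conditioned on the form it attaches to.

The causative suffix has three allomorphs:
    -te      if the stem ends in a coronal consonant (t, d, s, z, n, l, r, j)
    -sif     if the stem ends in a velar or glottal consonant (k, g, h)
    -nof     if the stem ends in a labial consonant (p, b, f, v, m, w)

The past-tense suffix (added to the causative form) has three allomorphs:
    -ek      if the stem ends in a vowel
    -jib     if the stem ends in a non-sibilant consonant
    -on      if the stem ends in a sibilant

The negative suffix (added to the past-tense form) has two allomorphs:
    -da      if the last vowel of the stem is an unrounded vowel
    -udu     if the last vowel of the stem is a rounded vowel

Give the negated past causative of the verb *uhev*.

uhevnofjibda

Since the final consonant of *uhev* is /v/ (labial), it takes -nof, giving *uhevnof*.
The causative form *uhevnof* — final sound /f/ (a non-sibilant consonant) → -jib → *uhevnofjib*.
The last vowel of the past-tense form *uhevnofjib* is /i/, which is an unrounded vowel, so the negative suffix is -da, giving *uhevnofjibda*.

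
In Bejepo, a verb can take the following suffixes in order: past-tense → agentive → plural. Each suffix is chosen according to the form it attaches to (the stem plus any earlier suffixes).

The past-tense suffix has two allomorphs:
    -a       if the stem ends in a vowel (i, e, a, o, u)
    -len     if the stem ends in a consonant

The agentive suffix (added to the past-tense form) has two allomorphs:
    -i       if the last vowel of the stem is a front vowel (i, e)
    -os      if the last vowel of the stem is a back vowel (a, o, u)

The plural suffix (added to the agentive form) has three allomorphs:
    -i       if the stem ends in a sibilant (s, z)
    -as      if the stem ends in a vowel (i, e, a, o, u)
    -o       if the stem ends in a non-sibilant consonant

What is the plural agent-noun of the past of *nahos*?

nahoslenias

*nahos*: final sound = /s/, a consonant → -len → *nahoslen*.
The past-tense form *nahoslen*: last vowel = /e/, a front vowel → -i → *nahosleni*.
The agentive form *nahosleni*: final sound = /i/, a vowel → -as → *nahoslenias*.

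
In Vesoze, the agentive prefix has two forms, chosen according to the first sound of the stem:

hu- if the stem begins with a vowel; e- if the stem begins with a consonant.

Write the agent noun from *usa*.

Since the first sound of *usa* is /u/ (a vowel), it takes hu-, giving *huusa*.

huusa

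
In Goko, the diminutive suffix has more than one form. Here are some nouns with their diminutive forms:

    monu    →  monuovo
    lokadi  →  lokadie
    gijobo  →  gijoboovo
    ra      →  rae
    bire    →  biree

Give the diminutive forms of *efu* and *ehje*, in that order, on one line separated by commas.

efuovo, ehjee

The alternation tracks the last vowel of the stem — -ovo when the last vowel of the stem is a rounded vowel (*monu*, *gijobo*); -e when the last vowel of the stem is an unrounded vowel (*lokadi*, *ra*, *bire*).
*efu*: last vowel = /u/, a rounded vowel → -ovo → *efuovo*.
Since the last vowel of *ehje* is /e/ (an unrounded vowel), it takes -e, giving *ehjee*.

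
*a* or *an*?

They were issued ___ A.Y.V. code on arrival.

The indefinite article is chosen by the initial *sound* of the following word, not its spelling.
The initialism *A.Y.V.* is read letter by letter; the first letter, A, is pronounced /eɪ/, which begins with a vowel sound.
So the article is *an*: They were issued an A.Y.V. code on arrival.

an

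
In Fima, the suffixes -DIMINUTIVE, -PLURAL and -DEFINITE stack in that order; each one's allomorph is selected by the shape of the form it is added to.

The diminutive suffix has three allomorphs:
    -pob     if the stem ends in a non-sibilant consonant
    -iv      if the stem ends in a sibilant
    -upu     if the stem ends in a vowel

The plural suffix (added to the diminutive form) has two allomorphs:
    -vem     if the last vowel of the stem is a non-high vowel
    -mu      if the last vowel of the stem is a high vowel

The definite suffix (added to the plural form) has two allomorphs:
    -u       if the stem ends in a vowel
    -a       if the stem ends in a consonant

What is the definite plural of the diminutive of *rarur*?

rarurpobvema

*rarur* — final sound /r/ (a non-sibilant consonant) → -pob → *rarurpob*.
The diminutive form *rarurpob*: last vowel = /o/, a non-high vowel → -vem → *rarurpobvem*.
Since the final sound of the plural form *rarurpobvem* is /m/ (a consonant), it takes -a, giving *rarurpobvema*.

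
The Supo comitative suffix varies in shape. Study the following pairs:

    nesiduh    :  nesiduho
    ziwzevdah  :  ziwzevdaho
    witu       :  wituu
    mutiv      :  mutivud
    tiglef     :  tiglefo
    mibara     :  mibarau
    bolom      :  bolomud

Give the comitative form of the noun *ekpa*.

ekpau

The suffix is conditioned by the final sound: -o when the stem ends in a voiceless consonant (*nesiduh*, *ziwzevdah*, *tiglef*); -ud when the stem ends in a voiced consonant (*mutiv*, *bolom*); -u when the stem ends in a vowel (*witu*, *mibara*).
*ekpa* — final sound /a/ (a vowel) → -u → *ekpau*.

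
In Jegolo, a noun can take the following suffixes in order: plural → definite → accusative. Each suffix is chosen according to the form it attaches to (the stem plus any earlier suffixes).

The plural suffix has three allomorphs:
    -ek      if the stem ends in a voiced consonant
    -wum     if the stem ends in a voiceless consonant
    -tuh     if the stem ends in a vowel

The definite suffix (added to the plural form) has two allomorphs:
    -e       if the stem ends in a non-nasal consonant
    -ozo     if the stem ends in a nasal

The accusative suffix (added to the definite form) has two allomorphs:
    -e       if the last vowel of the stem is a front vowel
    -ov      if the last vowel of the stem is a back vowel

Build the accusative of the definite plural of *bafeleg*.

*bafeleg*: final sound = /g/, a voiced consonant → -ek → *bafelegek*.
The plural form *bafelegek* — final consonant /k/ (non-nasal) → -e → *bafelegeke*.
The definite form *bafelegeke* — last vowel /e/ (a front vowel) → -e → *bafelegekee*.

bafelegekee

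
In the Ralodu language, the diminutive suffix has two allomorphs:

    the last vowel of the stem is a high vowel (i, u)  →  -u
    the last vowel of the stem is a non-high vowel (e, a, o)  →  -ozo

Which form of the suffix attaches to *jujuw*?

*jujuw* — last vowel /u/ (a high vowel) → -u.

-u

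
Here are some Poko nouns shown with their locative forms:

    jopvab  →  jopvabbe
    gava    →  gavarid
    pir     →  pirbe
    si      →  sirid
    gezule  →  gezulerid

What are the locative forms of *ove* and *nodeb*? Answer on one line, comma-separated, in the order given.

The alternation tracks the final sound of the stem — -be when the stem ends in a consonant (*jopvab*, *pir*); -rid when the stem ends in a vowel (*gava*, *si*, *gezule*).
The final sound of *ove* is /e/, which is a vowel, so the suffix is -rid, giving *overid*.
*nodeb* — final sound /b/ (a consonant) → -be → *nodebbe*.

overid, nodebbe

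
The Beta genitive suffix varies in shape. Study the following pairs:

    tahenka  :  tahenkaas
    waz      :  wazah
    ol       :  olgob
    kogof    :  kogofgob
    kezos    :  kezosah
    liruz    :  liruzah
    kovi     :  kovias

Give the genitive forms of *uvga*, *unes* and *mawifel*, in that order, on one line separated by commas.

Looking at the final sound of each stem: -ah when the stem ends in a sibilant (*waz*, *kezos*, *liruz*); -gob when the stem ends in a non-sibilant consonant (*ol*, *kogof*); -as when the stem ends in a vowel (*tahenka*, *kovi*).
*uvga* — final sound /a/ (a vowel) → -as → *uvgaas*.
Since the final sound of *unes* is /s/ (a sibilant), it takes -ah, giving *unesah*.
*mawifel* — final sound /l/ (a non-sibilant consonant) → -gob → *mawifelgob*.

uvgaas, unesah, mawifelgob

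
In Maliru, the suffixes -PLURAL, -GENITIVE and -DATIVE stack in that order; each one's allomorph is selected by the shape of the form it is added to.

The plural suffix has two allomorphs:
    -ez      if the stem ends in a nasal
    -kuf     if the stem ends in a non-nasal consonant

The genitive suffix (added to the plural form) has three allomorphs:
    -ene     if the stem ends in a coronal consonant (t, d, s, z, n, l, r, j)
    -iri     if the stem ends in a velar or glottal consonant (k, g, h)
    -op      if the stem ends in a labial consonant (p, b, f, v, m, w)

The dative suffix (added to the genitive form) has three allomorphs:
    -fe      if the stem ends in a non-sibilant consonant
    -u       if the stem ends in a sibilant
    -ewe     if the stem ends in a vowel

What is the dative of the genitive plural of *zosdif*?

zosdifkufopfe

*zosdif*: final consonant = /f/, non-nasal → -kuf → *zosdifkuf*.
Since the final consonant of the plural form *zosdifkuf* is /f/ (labial), it takes -op, giving *zosdifkufop*.
Since the final sound of the genitive form *zosdifkufop* is /p/ (a non-sibilant consonant), it takes -fe, giving *zosdifkufopfe*.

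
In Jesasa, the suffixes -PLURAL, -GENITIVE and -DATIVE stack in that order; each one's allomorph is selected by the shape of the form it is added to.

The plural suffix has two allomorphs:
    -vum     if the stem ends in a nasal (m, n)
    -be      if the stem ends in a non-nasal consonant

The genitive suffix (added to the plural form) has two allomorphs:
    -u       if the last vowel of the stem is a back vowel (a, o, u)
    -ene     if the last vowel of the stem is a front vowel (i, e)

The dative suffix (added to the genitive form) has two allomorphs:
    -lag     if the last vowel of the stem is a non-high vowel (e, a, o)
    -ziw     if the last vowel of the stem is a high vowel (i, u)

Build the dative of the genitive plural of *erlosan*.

erlosanvumuziw

Since the final consonant of *erlosan* is /n/ (a nasal), it takes -vum, giving *erlosanvum*.
The plural form *erlosanvum* — last vowel /u/ (a back vowel) → -u → *erlosanvumu*.
The genitive form *erlosanvumu*: last vowel = /u/, a high vowel → -ziw → *erlosanvumuziw*.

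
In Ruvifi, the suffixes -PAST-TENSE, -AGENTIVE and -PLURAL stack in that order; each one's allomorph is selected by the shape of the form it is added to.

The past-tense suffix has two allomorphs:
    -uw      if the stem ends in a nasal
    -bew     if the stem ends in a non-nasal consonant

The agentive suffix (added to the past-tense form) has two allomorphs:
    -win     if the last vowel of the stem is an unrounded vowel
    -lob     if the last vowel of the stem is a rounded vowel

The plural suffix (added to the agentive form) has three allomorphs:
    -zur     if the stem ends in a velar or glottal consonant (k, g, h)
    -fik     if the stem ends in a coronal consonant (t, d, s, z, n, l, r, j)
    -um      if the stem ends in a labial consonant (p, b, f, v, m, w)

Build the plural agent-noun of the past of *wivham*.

wivhamuwlobum

The final consonant of *wivham* is /m/, which is a nasal, so the past-tense suffix is -uw, giving *wivhamuw*.
The last vowel of the past-tense form *wivhamuw* is /u/, which is a rounded vowel, so the agentive suffix is -lob, giving *wivhamuwlob*.
The agentive form *wivhamuwlob*: final consonant = /b/, labial → -um → *wivhamuwlobum*.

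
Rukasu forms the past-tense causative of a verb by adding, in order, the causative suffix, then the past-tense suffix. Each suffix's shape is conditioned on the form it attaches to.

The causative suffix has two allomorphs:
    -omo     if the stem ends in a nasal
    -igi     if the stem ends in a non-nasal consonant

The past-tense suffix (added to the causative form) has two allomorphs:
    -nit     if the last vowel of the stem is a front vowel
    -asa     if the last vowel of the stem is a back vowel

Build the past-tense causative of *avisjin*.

*avisjin*: final consonant = /n/, a nasal → -omo → *avisjinomo*.
The causative form *avisjinomo* — last vowel /o/ (a back vowel) → -asa → *avisjinomoasa*.

avisjinomoasa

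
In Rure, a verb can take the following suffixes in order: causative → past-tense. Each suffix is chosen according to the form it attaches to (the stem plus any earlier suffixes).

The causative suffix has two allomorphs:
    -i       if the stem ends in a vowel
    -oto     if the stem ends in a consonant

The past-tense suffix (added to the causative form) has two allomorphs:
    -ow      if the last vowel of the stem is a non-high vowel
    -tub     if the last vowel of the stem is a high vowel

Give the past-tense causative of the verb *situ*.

situitub

*situ* — final sound /u/ (a vowel) → -i → *situi*.
The causative form *situi* — last vowel /i/ (a high vowel) → -tub → *situitub*.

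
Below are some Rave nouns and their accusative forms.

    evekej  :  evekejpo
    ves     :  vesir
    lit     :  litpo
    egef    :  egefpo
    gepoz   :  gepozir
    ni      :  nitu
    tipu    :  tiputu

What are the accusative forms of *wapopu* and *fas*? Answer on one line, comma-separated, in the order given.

wapoputu, fasir

The alternation tracks the final sound of the stem — -ir when the stem ends in a sibilant (*ves*, *gepoz*); -po when the stem ends in a non-sibilant consonant (*evekej*, *lit*, *egef*); -tu when the stem ends in a vowel (*ni*, *tipu*).
*wapopu* — final sound /u/ (a vowel) → -tu → *wapoputu*.
*fas*: final sound = /s/, a sibilant → -ir → *fasir*.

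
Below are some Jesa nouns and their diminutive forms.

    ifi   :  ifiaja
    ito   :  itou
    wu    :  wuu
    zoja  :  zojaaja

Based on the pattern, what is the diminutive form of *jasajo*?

jasajou

The suffix is conditioned by the last vowel: -u when the last vowel of the stem is a rounded vowel (*ito*, *wu*); -aja when the last vowel of the stem is an unrounded vowel (*ifi*, *zoja*).
The last vowel of *jasajo* is /o/, which is a rounded vowel, so the suffix is -u, giving *jasajou*.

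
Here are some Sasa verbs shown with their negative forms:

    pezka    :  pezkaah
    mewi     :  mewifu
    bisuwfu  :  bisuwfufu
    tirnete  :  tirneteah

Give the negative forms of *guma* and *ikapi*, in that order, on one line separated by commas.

The suffix is conditioned by the last vowel: -fu when the last vowel of the stem is a high vowel (*mewi*, *bisuwfu*); -ah when the last vowel of the stem is a non-high vowel (*pezka*, *tirnete*).
Since the last vowel of *guma* is /a/ (a non-high vowel), it takes -ah, giving *gumaah*.
*ikapi*: last vowel = /i/, a high vowel → -fu → *ikapifu*.

gumaah, ikapifu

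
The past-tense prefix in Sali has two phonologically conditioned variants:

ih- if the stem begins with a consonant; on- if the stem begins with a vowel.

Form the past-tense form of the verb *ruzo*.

ihruzo

*ruzo* — first sound /r/ (a consonant) → ih- → *ihruzo*.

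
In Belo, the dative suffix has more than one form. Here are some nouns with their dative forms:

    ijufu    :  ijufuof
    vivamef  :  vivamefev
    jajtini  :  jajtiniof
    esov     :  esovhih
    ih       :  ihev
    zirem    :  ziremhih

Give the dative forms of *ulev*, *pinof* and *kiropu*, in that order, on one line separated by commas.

Looking at the final sound of each stem: -ev when the stem ends in a voiceless consonant (*vivamef*, *ih*); -hih when the stem ends in a voiced consonant (*esov*, *zirem*); -of when the stem ends in a vowel (*ijufu*, *jajtini*).
Since the final sound of *ulev* is /v/ (a voiced consonant), it takes -hih, giving *ulevhih*.
The final sound of *pinof* is /f/, which is a voiceless consonant, so the suffix is -ev, giving *pinofev*.
The final sound of *kiropu* is /u/, which is a vowel, so the suffix is -of, giving *kiropuof*.

ulevhih, pinofev, kiropuof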